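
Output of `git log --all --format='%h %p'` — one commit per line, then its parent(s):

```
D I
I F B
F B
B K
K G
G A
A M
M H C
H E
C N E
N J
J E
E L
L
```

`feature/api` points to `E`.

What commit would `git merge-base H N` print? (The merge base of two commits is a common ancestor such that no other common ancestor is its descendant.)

Ancestors of H: {E, H, L}.
Ancestors of N: {E, J, L, N}.
Common ancestors: {E, L}.
Among these, E is not an ancestor of any other common ancestor — it is the merge base.

E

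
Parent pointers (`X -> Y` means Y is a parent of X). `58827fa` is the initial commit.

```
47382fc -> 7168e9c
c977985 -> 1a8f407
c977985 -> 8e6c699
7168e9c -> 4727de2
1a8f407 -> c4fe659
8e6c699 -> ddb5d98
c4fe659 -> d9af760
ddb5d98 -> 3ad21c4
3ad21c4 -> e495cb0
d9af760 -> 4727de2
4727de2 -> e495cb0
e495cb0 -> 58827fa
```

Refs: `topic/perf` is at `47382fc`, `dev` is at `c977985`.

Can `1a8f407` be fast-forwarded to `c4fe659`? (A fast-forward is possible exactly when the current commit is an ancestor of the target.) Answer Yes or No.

No

A fast-forward from 1a8f407 to c4fe659 is possible iff 1a8f407 is an ancestor of c4fe659.
Ancestors of c4fe659: {4727de2, 58827fa, c4fe659, d9af760, e495cb0}.
1a8f407 is not among them, so fast-forward is not possible.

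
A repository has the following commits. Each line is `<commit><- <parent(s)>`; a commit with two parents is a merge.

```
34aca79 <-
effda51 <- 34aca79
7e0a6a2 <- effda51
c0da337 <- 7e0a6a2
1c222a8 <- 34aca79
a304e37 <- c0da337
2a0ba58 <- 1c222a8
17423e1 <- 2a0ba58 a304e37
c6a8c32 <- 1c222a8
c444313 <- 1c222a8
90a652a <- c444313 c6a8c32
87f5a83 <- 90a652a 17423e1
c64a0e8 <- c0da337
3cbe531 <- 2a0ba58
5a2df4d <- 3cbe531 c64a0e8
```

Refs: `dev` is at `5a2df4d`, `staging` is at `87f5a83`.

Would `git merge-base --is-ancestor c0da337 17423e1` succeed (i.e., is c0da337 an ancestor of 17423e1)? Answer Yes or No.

Ancestors of 17423e1 (commits reachable by following parents): {17423e1, 1c222a8, 2a0ba58, 34aca79, 7e0a6a2, a304e37, c0da337, effda51}.
c0da337 is in that set, so it is an ancestor of 17423e1.

Yes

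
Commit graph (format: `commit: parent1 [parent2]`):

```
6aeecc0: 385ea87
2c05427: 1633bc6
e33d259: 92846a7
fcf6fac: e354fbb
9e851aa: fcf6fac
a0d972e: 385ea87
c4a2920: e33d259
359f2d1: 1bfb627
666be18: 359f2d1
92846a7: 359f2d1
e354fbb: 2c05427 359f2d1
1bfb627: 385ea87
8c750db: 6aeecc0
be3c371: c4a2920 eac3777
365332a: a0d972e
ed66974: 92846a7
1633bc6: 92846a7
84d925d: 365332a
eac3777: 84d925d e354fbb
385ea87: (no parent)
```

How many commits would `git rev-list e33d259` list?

Walking parent pointers from e33d259: reachable set = {1bfb627, 359f2d1, 385ea87, 92846a7, e33d259}.
That is 5 commits.

5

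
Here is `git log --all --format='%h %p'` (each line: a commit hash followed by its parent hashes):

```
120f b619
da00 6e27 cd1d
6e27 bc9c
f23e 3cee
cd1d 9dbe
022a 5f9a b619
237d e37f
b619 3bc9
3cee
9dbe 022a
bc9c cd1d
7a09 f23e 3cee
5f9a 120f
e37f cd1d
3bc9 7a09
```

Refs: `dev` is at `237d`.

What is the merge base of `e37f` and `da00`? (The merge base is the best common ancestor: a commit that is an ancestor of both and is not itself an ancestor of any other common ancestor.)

cd1d

Ancestors of e37f: {022a, 120f, 3bc9, 3cee, 5f9a, 7a09, 9dbe, b619, cd1d, e37f, f23e}.
Ancestors of da00: {022a, 120f, 3bc9, 3cee, 5f9a, 6e27, 7a09, 9dbe, b619, bc9c, cd1d, da00, f23e}.
Common ancestors: {022a, 120f, 3bc9, 3cee, 5f9a, 7a09, 9dbe, b619, cd1d, f23e}.
Among these, cd1d is not an ancestor of any other common ancestor — it is the merge base.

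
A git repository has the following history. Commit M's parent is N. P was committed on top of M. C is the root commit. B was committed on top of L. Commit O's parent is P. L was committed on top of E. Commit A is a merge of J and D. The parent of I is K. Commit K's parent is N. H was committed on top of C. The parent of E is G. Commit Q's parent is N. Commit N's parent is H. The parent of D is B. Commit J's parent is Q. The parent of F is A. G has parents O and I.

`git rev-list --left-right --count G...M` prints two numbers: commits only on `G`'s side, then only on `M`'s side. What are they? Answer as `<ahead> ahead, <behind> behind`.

5 ahead, 0 behind

Reachable from G: {C, G, H, I, K, M, N, O, P}.
Reachable from M: {C, H, M, N}.
Only in G's history (ahead): {G, I, K, O, P} — 5.
Only in M's history (behind): {} — 0.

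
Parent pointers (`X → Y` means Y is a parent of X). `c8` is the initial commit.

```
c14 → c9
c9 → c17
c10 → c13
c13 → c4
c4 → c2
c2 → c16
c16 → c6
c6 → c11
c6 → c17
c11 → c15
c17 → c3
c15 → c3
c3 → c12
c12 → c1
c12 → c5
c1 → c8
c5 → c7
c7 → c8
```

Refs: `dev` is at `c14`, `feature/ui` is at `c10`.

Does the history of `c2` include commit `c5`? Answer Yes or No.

Yes

Ancestors of c2 (commits reachable by following parents): {c1, c11, c12, c15, c16, c17, c2, c3, c5, c6, c7, c8}.
c5 is in that set, so it is an ancestor of c2.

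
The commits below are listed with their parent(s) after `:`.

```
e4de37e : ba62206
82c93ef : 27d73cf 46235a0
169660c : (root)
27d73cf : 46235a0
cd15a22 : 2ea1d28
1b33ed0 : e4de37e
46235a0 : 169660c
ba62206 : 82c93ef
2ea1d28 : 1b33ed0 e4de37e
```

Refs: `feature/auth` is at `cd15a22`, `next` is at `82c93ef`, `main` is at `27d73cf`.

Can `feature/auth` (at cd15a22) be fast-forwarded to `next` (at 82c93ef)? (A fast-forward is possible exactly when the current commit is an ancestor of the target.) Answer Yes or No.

A fast-forward from cd15a22 to 82c93ef is possible iff cd15a22 is an ancestor of 82c93ef.
Ancestors of 82c93ef: {169660c, 27d73cf, 46235a0, 82c93ef}.
cd15a22 is not among them, so fast-forward is not possible.

No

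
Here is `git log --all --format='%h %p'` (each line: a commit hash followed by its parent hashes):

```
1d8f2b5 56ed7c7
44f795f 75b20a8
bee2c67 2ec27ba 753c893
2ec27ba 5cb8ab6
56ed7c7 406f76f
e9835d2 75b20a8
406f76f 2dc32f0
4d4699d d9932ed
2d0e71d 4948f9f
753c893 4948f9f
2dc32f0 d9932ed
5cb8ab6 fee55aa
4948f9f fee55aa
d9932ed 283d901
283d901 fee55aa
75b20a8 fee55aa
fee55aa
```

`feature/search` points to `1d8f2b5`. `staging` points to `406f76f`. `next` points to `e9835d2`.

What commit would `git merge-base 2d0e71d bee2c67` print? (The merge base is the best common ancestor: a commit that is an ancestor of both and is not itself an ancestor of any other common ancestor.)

Ancestors of 2d0e71d: {2d0e71d, 4948f9f, fee55aa}.
Ancestors of bee2c67: {2ec27ba, 4948f9f, 5cb8ab6, 753c893, bee2c67, fee55aa}.
Common ancestors: {4948f9f, fee55aa}.
Among these, 4948f9f is not an ancestor of any other common ancestor — it is the merge base.

4948f9f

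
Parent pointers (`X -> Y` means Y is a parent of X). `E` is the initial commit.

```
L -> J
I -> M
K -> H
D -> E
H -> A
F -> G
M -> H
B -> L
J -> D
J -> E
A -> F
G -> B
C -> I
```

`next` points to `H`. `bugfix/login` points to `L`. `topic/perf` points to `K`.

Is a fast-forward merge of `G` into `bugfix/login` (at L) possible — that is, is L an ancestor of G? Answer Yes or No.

A fast-forward from L to G is possible iff L is an ancestor of G.
Ancestors of G: {B, D, E, G, J, L}.
L is among them, so fast-forward is possible.

Yes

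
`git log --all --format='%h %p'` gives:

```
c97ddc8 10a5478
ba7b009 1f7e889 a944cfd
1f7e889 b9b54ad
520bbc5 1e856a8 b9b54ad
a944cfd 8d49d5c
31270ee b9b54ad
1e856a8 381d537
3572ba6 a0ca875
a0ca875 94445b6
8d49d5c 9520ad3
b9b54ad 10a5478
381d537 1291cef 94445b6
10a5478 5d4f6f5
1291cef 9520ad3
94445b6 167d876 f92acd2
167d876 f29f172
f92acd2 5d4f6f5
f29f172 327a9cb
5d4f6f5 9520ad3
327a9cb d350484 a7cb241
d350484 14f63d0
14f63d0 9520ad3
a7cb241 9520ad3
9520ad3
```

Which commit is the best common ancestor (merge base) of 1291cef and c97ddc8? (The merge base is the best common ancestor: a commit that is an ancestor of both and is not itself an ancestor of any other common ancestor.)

Ancestors of 1291cef: {1291cef, 9520ad3}.
Ancestors of c97ddc8: {10a5478, 5d4f6f5, 9520ad3, c97ddc8}.
Common ancestors: {9520ad3}.
The only common ancestor is 9520ad3, so it is the merge base.

9520ad3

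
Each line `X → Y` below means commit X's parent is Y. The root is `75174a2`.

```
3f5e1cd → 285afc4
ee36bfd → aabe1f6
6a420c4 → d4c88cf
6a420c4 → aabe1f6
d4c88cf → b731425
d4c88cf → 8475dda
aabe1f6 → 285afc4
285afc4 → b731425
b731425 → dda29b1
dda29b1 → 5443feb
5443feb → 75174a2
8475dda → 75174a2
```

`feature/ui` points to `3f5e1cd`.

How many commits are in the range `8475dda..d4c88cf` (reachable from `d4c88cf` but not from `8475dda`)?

4

Reachable from d4c88cf: {5443feb, 75174a2, 8475dda, b731425, d4c88cf, dda29b1}.
Reachable from 8475dda: {75174a2, 8475dda}.
In d4c88cf's history but not 8475dda's: {5443feb, b731425, d4c88cf, dda29b1} — 4 commits.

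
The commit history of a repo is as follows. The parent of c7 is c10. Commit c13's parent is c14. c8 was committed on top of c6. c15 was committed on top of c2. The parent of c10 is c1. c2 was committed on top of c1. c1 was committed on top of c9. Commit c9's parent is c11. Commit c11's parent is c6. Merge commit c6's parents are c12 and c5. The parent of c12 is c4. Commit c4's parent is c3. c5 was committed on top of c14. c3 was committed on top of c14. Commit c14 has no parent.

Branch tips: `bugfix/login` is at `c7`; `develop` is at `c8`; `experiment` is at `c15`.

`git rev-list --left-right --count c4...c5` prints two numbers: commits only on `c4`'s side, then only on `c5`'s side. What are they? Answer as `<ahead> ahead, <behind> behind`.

Reachable from c4: {c14, c3, c4}.
Reachable from c5: {c14, c5}.
Only in c4's history (ahead): {c3, c4} — 2.
Only in c5's history (behind): {c5} — 1.

2 ahead, 1 behind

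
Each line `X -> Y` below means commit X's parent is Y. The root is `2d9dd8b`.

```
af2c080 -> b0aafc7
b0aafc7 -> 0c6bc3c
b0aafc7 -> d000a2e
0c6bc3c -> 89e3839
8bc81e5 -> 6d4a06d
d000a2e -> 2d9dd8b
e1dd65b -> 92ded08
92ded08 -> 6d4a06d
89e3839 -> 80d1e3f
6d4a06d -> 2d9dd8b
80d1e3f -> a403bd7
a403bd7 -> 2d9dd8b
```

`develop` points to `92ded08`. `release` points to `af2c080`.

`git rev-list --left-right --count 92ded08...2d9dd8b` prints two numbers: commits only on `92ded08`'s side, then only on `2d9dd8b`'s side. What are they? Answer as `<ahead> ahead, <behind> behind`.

Reachable from 92ded08: {2d9dd8b, 6d4a06d, 92ded08}.
Reachable from 2d9dd8b: {2d9dd8b}.
Only in 92ded08's history (ahead): {6d4a06d, 92ded08} — 2.
Only in 2d9dd8b's history (behind): {} — 0.

2 ahead, 0 behind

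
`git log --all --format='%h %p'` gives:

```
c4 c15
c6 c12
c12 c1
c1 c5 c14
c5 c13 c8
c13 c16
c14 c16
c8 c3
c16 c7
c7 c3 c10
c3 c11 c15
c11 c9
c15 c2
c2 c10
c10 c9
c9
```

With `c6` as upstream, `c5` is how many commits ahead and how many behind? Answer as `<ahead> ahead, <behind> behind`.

0 ahead, 4 behind

Reachable from c5: {c10, c11, c13, c15, c16, c2, c3, c5, c7, c8, c9}.
Reachable from c6: {c1, c10, c11, c12, c13, c14, c15, c16, c2, c3, c5, c6, c7, c8, c9}.
Only in c5's history (ahead): {} — 0.
Only in c6's history (behind): {c1, c12, c14, c6} — 4.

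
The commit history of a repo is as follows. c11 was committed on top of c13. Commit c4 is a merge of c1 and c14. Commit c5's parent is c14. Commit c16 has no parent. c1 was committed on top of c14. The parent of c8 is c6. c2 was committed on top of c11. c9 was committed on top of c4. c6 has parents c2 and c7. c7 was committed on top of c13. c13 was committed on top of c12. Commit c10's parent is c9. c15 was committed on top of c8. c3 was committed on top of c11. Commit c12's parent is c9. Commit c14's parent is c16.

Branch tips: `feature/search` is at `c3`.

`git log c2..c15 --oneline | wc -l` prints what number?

Reachable from c15: {c1, c11, c12, c13, c14, c15, c16, c2, c4, c6, c7, c8, c9}.
Reachable from c2: {c1, c11, c12, c13, c14, c16, c2, c4, c9}.
In c15's history but not c2's: {c15, c6, c7, c8} — 4 commits.

4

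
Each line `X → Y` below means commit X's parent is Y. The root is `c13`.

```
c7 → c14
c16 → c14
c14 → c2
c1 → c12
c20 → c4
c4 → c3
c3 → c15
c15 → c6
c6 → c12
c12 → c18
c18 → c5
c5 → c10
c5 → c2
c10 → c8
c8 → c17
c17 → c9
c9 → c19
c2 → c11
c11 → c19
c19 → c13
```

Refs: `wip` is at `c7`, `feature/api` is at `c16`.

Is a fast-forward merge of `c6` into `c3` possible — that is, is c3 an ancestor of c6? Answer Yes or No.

No

A fast-forward from c3 to c6 is possible iff c3 is an ancestor of c6.
Ancestors of c6: {c10, c11, c12, c13, c17, c18, c19, c2, c5, c6, c8, c9}.
c3 is not among them, so fast-forward is not possible.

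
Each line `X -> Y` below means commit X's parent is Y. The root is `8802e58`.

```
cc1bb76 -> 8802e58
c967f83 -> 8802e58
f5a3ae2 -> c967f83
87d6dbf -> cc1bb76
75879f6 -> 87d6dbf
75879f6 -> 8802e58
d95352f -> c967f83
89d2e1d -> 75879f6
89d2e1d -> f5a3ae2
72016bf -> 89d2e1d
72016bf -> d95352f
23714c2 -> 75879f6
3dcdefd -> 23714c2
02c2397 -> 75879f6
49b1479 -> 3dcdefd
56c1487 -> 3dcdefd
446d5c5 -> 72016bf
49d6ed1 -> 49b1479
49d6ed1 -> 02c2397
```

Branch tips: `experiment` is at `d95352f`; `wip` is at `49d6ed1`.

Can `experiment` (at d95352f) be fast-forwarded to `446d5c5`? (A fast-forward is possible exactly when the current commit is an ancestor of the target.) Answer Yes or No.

A fast-forward from d95352f to 446d5c5 is possible iff d95352f is an ancestor of 446d5c5.
Ancestors of 446d5c5: {446d5c5, 72016bf, 75879f6, 87d6dbf, 8802e58, 89d2e1d, c967f83, cc1bb76, d95352f, f5a3ae2}.
d95352f is among them, so fast-forward is possible.

Yes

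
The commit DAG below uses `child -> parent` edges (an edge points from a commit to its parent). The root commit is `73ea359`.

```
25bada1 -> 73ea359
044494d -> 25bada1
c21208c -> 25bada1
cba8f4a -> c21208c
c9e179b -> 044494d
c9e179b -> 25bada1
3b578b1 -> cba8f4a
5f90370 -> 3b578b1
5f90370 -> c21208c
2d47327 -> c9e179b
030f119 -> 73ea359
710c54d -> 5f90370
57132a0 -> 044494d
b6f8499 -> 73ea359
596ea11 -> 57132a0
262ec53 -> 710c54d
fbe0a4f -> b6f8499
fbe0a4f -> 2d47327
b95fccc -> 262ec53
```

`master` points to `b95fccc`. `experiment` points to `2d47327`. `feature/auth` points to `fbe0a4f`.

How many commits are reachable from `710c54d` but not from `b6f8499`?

6

Reachable from 710c54d: {25bada1, 3b578b1, 5f90370, 710c54d, 73ea359, c21208c, cba8f4a}.
Reachable from b6f8499: {73ea359, b6f8499}.
In 710c54d's history but not b6f8499's: {25bada1, 3b578b1, 5f90370, 710c54d, c21208c, cba8f4a} — 6 commits.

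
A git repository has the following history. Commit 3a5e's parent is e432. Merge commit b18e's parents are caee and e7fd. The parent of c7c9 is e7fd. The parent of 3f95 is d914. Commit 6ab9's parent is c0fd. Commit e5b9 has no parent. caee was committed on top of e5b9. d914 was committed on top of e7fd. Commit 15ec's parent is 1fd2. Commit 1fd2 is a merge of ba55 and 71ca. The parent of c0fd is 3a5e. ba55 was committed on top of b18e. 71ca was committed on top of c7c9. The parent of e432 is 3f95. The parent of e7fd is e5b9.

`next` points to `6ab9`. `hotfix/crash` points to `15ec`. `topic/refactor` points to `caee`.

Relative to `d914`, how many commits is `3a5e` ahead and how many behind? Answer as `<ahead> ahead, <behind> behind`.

3 ahead, 0 behind

Reachable from 3a5e: {3a5e, 3f95, d914, e432, e5b9, e7fd}.
Reachable from d914: {d914, e5b9, e7fd}.
Only in 3a5e's history (ahead): {3a5e, 3f95, e432} — 3.
Only in d914's history (behind): {} — 0.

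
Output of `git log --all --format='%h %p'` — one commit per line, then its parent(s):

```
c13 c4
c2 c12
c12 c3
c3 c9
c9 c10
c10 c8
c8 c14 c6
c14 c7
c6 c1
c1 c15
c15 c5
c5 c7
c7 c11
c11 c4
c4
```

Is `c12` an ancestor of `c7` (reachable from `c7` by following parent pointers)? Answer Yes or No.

No

Ancestors of c7: {c11, c4, c7}.
c12 is not in that set, so it is not an ancestor of c7.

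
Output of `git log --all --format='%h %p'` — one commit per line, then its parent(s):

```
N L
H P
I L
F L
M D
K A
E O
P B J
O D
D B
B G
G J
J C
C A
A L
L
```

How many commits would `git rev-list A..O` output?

6

Reachable from O: {A, B, C, D, G, J, L, O}.
Reachable from A: {A, L}.
In O's history but not A's: {B, C, D, G, J, O} — 6 commits.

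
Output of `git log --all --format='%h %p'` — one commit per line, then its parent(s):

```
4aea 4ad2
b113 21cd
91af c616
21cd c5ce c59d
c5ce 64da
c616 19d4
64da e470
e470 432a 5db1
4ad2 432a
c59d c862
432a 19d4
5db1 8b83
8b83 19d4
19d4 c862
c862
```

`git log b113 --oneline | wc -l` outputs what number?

11

Walking parent pointers from b113: reachable set = {19d4, 21cd, 432a, 5db1, 64da, 8b83, b113, c59d, c5ce, c862, e470}.
That is 11 commits.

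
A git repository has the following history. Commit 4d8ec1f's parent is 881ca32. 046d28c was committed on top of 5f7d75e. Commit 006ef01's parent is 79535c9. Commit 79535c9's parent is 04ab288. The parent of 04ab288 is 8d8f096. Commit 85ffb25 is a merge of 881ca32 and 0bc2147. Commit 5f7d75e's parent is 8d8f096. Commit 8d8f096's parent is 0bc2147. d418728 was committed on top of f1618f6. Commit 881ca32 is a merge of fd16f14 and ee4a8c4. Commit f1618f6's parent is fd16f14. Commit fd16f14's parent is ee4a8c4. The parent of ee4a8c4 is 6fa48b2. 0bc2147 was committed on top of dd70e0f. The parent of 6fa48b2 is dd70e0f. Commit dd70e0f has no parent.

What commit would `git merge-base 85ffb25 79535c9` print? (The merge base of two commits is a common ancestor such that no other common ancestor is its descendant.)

0bc2147

Ancestors of 85ffb25: {0bc2147, 6fa48b2, 85ffb25, 881ca32, dd70e0f, ee4a8c4, fd16f14}.
Ancestors of 79535c9: {04ab288, 0bc2147, 79535c9, 8d8f096, dd70e0f}.
Common ancestors: {0bc2147, dd70e0f}.
Among these, 0bc2147 is not an ancestor of any other common ancestor — it is the merge base.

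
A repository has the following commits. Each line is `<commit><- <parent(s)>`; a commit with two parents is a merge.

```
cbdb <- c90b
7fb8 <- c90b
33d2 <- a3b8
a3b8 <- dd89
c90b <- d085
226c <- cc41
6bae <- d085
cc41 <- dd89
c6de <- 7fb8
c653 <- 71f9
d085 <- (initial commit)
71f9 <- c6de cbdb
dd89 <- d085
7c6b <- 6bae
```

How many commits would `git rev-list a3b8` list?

3

Walking parent pointers from a3b8: reachable set = {a3b8, d085, dd89}.
That is 3 commits.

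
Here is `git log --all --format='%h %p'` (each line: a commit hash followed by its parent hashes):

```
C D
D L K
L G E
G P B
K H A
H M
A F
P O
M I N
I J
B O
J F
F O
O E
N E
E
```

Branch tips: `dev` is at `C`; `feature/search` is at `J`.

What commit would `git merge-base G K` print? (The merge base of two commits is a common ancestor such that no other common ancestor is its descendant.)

Ancestors of G: {B, E, G, O, P}.
Ancestors of K: {A, E, F, H, I, J, K, M, N, O}.
Common ancestors: {E, O}.
Among these, O is not an ancestor of any other common ancestor — it is the merge base.

O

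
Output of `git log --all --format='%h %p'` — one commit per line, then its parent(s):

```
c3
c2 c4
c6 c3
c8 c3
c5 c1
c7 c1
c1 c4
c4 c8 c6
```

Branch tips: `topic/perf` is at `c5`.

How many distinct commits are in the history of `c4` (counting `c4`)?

4

Walking parent pointers from c4: reachable set = {c3, c4, c6, c8}.
That is 4 commits.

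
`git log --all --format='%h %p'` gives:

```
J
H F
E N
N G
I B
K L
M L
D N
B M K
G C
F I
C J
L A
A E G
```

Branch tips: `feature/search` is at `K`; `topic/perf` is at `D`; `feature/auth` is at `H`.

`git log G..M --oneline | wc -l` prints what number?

5

Reachable from M: {A, C, E, G, J, L, M, N}.
Reachable from G: {C, G, J}.
In M's history but not G's: {A, E, L, M, N} — 5 commits.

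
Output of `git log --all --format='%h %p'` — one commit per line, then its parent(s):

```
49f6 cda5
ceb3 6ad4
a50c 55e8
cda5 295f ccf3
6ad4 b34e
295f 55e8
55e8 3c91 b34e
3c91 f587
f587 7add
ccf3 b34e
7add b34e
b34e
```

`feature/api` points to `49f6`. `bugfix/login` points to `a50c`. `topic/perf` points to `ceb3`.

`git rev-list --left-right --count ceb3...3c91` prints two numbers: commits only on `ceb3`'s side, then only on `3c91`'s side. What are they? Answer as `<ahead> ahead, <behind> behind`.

2 ahead, 3 behind

Reachable from ceb3: {6ad4, b34e, ceb3}.
Reachable from 3c91: {3c91, 7add, b34e, f587}.
Only in ceb3's history (ahead): {6ad4, ceb3} — 2.
Only in 3c91's history (behind): {3c91, 7add, f587} — 3.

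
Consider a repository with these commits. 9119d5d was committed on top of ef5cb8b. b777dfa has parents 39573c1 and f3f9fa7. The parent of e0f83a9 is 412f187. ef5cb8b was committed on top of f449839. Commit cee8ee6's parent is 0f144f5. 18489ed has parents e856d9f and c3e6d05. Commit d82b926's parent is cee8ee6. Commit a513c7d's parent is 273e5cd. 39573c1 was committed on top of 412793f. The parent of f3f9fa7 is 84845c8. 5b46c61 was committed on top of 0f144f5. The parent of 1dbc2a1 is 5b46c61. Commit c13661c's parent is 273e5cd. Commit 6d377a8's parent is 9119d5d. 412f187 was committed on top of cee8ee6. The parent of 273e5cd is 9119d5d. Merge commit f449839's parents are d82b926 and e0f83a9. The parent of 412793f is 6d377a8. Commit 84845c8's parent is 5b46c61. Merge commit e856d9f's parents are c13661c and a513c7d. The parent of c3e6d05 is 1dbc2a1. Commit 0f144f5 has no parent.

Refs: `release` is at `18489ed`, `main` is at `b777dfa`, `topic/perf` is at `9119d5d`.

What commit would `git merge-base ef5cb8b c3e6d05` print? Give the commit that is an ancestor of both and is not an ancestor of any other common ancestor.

Ancestors of ef5cb8b: {0f144f5, 412f187, cee8ee6, d82b926, e0f83a9, ef5cb8b, f449839}.
Ancestors of c3e6d05: {0f144f5, 1dbc2a1, 5b46c61, c3e6d05}.
Common ancestors: {0f144f5}.
The only common ancestor is 0f144f5, so it is the merge base.

0f144f5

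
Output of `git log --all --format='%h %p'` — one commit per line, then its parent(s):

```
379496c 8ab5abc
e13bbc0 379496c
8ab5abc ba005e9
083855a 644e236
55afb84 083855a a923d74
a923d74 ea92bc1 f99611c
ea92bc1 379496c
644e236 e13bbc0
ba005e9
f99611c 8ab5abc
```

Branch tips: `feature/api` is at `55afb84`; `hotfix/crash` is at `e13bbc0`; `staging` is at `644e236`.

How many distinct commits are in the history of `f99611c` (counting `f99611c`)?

Walking parent pointers from f99611c: reachable set = {8ab5abc, ba005e9, f99611c}.
That is 3 commits.

3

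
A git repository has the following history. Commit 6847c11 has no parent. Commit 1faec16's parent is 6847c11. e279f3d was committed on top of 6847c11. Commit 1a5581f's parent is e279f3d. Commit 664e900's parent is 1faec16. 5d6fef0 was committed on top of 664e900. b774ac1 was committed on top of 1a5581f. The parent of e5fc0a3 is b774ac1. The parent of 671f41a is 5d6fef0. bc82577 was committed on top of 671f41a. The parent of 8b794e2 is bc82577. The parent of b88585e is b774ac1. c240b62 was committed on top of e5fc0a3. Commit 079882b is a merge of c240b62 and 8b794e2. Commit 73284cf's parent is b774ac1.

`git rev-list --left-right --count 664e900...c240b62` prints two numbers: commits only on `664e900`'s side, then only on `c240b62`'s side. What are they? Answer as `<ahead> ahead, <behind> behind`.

2 ahead, 5 behind

Reachable from 664e900: {1faec16, 664e900, 6847c11}.
Reachable from c240b62: {1a5581f, 6847c11, b774ac1, c240b62, e279f3d, e5fc0a3}.
Only in 664e900's history (ahead): {1faec16, 664e900} — 2.
Only in c240b62's history (behind): {1a5581f, b774ac1, c240b62, e279f3d, e5fc0a3} — 5.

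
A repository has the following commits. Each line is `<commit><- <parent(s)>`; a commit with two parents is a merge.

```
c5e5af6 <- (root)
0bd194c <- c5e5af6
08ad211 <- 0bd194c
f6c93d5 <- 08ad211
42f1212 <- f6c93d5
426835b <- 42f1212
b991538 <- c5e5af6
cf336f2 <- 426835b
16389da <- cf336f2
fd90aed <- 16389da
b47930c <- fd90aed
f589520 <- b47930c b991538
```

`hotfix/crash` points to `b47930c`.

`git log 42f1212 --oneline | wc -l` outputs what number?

5

Walking parent pointers from 42f1212: reachable set = {08ad211, 0bd194c, 42f1212, c5e5af6, f6c93d5}.
That is 5 commits.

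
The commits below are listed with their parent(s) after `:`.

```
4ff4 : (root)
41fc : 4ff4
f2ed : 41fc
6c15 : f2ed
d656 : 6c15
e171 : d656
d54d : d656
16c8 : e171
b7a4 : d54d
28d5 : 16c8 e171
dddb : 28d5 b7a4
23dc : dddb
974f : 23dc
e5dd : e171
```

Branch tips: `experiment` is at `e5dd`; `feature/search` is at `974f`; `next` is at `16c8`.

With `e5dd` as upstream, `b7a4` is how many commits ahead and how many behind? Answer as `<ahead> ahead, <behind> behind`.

Reachable from b7a4: {41fc, 4ff4, 6c15, b7a4, d54d, d656, f2ed}.
Reachable from e5dd: {41fc, 4ff4, 6c15, d656, e171, e5dd, f2ed}.
Only in b7a4's history (ahead): {b7a4, d54d} — 2.
Only in e5dd's history (behind): {e171, e5dd} — 2.

2 ahead, 2 behind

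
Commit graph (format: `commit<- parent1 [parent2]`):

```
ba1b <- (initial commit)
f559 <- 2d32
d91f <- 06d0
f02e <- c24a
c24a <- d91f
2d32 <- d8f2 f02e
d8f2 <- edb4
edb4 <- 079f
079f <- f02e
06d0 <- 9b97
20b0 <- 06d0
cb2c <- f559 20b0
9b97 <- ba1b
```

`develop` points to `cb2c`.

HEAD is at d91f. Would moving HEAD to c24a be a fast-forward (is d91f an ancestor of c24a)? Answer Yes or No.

A fast-forward from d91f to c24a is possible iff d91f is an ancestor of c24a.
Ancestors of c24a: {06d0, 9b97, ba1b, c24a, d91f}.
d91f is among them, so fast-forward is possible.

Yes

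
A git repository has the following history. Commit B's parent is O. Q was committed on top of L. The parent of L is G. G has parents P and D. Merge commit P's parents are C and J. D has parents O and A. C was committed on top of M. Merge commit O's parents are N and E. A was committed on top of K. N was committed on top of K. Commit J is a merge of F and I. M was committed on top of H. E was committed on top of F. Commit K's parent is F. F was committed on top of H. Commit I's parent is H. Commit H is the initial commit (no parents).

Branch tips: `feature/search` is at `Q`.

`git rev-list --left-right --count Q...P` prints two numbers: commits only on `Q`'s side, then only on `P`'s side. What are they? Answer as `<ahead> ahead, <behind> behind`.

9 ahead, 0 behind

Reachable from Q: {A, C, D, E, F, G, H, I, J, K, L, M, N, O, P, Q}.
Reachable from P: {C, F, H, I, J, M, P}.
Only in Q's history (ahead): {A, D, E, G, K, L, N, O, Q} — 9.
Only in P's history (behind): {} — 0.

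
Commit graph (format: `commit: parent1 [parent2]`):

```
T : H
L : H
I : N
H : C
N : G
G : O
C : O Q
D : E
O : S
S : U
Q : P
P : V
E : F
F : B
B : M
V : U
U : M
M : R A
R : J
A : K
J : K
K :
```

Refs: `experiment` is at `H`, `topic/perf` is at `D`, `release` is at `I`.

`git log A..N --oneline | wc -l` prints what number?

Reachable from N: {A, G, J, K, M, N, O, R, S, U}.
Reachable from A: {A, K}.
In N's history but not A's: {G, J, M, N, O, R, S, U} — 8 commits.

8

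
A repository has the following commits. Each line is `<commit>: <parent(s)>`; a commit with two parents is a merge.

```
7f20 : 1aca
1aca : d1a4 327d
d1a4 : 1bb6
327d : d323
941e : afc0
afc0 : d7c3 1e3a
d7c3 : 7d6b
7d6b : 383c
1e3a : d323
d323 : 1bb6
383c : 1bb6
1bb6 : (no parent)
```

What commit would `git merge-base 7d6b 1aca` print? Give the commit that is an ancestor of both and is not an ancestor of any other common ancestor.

Ancestors of 7d6b: {1bb6, 383c, 7d6b}.
Ancestors of 1aca: {1aca, 1bb6, 327d, d1a4, d323}.
Common ancestors: {1bb6}.
The only common ancestor is 1bb6, so it is the merge base.

1bb6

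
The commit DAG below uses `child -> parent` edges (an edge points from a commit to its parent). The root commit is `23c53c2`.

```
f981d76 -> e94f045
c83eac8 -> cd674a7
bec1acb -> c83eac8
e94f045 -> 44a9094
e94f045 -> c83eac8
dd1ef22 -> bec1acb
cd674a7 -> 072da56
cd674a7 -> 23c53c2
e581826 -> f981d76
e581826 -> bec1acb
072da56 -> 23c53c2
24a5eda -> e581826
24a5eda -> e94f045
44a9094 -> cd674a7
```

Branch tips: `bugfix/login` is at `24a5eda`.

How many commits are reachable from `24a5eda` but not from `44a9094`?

Reachable from 24a5eda: {072da56, 23c53c2, 24a5eda, 44a9094, bec1acb, c83eac8, cd674a7, e581826, e94f045, f981d76}.
Reachable from 44a9094: {072da56, 23c53c2, 44a9094, cd674a7}.
In 24a5eda's history but not 44a9094's: {24a5eda, bec1acb, c83eac8, e581826, e94f045, f981d76} — 6 commits.

6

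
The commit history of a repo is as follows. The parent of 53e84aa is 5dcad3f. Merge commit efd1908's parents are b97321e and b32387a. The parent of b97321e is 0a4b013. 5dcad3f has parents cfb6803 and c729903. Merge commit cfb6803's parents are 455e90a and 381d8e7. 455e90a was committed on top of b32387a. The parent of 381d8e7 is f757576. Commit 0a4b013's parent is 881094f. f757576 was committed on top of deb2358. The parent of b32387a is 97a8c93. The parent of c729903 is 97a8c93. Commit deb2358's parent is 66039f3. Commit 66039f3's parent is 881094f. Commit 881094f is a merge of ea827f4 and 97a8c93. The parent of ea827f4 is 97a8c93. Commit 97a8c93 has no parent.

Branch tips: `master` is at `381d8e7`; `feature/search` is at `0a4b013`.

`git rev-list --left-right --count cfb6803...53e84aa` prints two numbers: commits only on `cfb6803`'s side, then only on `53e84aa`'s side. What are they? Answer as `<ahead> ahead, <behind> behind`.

0 ahead, 3 behind

Reachable from cfb6803: {381d8e7, 455e90a, 66039f3, 881094f, 97a8c93, b32387a, cfb6803, deb2358, ea827f4, f757576}.
Reachable from 53e84aa: {381d8e7, 455e90a, 53e84aa, 5dcad3f, 66039f3, 881094f, 97a8c93, b32387a, c729903, cfb6803, deb2358, ea827f4, f757576}.
Only in cfb6803's history (ahead): {} — 0.
Only in 53e84aa's history (behind): {53e84aa, 5dcad3f, c729903} — 3.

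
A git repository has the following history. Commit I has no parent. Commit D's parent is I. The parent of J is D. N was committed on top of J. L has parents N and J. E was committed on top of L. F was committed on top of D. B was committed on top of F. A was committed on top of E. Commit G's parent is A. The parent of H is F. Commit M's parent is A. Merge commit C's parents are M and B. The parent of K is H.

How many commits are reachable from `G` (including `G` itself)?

8

Walking parent pointers from G: reachable set = {A, D, E, G, I, J, L, N}.
That is 8 commits.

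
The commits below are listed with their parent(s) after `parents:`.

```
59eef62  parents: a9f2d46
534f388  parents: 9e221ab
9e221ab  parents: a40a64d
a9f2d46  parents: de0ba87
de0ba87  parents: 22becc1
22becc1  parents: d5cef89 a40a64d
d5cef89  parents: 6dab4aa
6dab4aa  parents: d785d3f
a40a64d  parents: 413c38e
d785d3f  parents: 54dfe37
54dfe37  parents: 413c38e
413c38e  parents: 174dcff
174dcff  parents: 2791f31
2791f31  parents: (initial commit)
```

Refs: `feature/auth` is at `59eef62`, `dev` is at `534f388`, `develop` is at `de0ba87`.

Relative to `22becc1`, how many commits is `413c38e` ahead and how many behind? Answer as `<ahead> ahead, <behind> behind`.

Reachable from 413c38e: {174dcff, 2791f31, 413c38e}.
Reachable from 22becc1: {174dcff, 22becc1, 2791f31, 413c38e, 54dfe37, 6dab4aa, a40a64d, d5cef89, d785d3f}.
Only in 413c38e's history (ahead): {} — 0.
Only in 22becc1's history (behind): {22becc1, 54dfe37, 6dab4aa, a40a64d, d5cef89, d785d3f} — 6.

0 ahead, 6 behind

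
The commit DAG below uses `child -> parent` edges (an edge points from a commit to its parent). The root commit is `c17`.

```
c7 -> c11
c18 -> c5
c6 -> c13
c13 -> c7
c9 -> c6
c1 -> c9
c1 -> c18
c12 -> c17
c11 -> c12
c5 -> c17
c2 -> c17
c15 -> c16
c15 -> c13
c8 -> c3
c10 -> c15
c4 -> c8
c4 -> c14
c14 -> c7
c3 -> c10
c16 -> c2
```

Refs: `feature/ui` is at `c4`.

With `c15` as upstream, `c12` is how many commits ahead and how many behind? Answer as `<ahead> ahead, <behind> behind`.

Reachable from c12: {c12, c17}.
Reachable from c15: {c11, c12, c13, c15, c16, c17, c2, c7}.
Only in c12's history (ahead): {} — 0.
Only in c15's history (behind): {c11, c13, c15, c16, c2, c7} — 6.

0 ahead, 6 behind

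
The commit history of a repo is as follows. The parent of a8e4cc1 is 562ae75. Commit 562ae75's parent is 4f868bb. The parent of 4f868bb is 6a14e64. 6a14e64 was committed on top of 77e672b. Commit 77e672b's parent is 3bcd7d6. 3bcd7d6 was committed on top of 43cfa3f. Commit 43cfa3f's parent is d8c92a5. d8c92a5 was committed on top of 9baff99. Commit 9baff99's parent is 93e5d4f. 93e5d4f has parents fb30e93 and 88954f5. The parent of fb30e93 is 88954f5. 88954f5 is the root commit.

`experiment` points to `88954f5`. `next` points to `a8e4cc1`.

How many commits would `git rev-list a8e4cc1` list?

12

Walking parent pointers from a8e4cc1: reachable set = {3bcd7d6, 43cfa3f, 4f868bb, 562ae75, 6a14e64, 77e672b, 88954f5, 93e5d4f, 9baff99, a8e4cc1, d8c92a5, fb30e93}.
That is 12 commits.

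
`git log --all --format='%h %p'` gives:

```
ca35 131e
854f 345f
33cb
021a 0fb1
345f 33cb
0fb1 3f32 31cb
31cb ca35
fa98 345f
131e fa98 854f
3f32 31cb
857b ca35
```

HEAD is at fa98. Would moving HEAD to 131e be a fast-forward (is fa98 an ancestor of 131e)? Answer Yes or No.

Yes

A fast-forward from fa98 to 131e is possible iff fa98 is an ancestor of 131e.
Ancestors of 131e: {131e, 33cb, 345f, 854f, fa98}.
fa98 is among them, so fast-forward is possible.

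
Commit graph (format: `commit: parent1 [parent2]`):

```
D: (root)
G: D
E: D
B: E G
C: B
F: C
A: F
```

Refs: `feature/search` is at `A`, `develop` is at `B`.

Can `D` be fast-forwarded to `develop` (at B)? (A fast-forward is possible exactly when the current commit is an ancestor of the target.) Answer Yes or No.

A fast-forward from D to B is possible iff D is an ancestor of B.
Ancestors of B: {B, D, E, G}.
D is among them, so fast-forward is possible.

Yes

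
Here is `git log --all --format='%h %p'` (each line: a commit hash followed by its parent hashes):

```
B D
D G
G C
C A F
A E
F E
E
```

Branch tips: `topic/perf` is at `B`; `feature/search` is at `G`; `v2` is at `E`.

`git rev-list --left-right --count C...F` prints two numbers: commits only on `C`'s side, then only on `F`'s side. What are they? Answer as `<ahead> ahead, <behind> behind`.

2 ahead, 0 behind

Reachable from C: {A, C, E, F}.
Reachable from F: {E, F}.
Only in C's history (ahead): {A, C} — 2.
Only in F's history (behind): {} — 0.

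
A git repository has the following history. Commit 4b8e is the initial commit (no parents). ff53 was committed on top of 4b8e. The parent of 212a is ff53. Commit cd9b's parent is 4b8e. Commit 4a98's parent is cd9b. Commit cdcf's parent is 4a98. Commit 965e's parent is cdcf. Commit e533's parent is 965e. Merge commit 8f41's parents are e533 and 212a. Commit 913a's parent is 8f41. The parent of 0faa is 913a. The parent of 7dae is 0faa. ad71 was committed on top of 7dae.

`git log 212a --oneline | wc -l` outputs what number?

Walking parent pointers from 212a: reachable set = {212a, 4b8e, ff53}.
That is 3 commits.

3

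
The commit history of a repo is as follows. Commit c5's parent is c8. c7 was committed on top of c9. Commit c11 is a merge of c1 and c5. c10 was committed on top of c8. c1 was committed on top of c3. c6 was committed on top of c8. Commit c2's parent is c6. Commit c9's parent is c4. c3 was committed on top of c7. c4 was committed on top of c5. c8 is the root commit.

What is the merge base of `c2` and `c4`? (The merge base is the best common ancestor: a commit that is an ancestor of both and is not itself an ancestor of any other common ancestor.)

c8

Ancestors of c2: {c2, c6, c8}.
Ancestors of c4: {c4, c5, c8}.
Common ancestors: {c8}.
The only common ancestor is c8, so it is the merge base.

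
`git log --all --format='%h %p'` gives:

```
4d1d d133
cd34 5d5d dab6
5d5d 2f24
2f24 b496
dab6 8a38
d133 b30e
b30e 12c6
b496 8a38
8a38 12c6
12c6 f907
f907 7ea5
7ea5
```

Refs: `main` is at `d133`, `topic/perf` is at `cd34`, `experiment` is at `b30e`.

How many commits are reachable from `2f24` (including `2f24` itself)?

6

Walking parent pointers from 2f24: reachable set = {12c6, 2f24, 7ea5, 8a38, b496, f907}.
That is 6 commits.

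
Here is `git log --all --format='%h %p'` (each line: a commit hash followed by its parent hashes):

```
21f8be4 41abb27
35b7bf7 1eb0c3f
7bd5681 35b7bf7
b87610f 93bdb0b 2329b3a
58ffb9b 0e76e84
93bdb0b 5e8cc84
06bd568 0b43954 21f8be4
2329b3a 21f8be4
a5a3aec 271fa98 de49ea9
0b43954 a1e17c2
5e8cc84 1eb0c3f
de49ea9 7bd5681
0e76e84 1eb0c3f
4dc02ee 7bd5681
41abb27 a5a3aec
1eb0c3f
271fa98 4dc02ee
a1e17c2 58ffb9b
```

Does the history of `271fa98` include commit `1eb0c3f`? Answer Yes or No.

Yes

Ancestors of 271fa98 (commits reachable by following parents): {1eb0c3f, 271fa98, 35b7bf7, 4dc02ee, 7bd5681}.
1eb0c3f is in that set, so it is an ancestor of 271fa98.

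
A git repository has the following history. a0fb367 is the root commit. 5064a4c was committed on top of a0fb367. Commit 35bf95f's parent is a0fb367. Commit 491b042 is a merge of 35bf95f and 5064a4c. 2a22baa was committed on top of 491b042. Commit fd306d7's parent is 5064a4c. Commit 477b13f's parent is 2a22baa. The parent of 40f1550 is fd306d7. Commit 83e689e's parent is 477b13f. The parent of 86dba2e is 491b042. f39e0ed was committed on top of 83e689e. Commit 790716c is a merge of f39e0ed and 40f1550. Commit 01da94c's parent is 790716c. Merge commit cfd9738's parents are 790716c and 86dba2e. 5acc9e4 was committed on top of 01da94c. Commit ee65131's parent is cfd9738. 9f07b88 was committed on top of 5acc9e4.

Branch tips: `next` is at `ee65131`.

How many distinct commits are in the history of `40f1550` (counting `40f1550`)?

4

Walking parent pointers from 40f1550: reachable set = {40f1550, 5064a4c, a0fb367, fd306d7}.
That is 4 commits.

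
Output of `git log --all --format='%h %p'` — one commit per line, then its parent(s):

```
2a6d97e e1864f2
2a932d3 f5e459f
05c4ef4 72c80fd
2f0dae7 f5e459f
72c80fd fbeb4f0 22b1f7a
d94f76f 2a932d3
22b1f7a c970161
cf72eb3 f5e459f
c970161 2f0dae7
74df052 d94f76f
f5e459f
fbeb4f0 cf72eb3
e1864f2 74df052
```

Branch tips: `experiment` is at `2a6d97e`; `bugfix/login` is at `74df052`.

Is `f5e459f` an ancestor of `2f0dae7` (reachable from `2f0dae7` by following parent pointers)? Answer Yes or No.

Yes

Ancestors of 2f0dae7 (commits reachable by following parents): {2f0dae7, f5e459f}.
f5e459f is in that set, so it is an ancestor of 2f0dae7.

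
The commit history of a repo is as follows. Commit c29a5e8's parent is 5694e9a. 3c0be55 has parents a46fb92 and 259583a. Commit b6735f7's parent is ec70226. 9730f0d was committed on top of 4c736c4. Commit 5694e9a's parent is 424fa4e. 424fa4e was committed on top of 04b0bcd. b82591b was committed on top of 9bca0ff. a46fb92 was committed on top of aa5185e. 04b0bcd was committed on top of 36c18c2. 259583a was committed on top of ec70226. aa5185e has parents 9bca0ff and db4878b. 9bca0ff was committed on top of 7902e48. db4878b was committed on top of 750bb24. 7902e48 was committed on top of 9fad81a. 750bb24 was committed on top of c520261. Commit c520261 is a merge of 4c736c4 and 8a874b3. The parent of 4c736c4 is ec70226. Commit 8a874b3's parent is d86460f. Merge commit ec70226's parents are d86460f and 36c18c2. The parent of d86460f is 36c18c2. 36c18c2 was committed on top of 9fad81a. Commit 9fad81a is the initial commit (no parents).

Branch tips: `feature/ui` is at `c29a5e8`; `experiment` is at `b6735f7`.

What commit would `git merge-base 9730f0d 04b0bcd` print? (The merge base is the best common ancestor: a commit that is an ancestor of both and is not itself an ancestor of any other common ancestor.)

Ancestors of 9730f0d: {36c18c2, 4c736c4, 9730f0d, 9fad81a, d86460f, ec70226}.
Ancestors of 04b0bcd: {04b0bcd, 36c18c2, 9fad81a}.
Common ancestors: {36c18c2, 9fad81a}.
Among these, 36c18c2 is not an ancestor of any other common ancestor — it is the merge base.

36c18c2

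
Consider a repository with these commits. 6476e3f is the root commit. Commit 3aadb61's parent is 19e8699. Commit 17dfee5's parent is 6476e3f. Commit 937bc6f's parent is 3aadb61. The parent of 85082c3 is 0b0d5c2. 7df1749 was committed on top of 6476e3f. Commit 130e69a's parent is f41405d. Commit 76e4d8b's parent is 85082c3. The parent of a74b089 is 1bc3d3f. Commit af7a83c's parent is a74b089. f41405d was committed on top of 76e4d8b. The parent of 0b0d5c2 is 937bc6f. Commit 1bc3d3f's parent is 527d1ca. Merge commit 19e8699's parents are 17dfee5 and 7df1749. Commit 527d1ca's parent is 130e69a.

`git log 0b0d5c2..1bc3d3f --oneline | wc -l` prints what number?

6

Reachable from 1bc3d3f: {0b0d5c2, 130e69a, 17dfee5, 19e8699, 1bc3d3f, 3aadb61, 527d1ca, 6476e3f, 76e4d8b, 7df1749, 85082c3, 937bc6f, f41405d}.
Reachable from 0b0d5c2: {0b0d5c2, 17dfee5, 19e8699, 3aadb61, 6476e3f, 7df1749, 937bc6f}.
In 1bc3d3f's history but not 0b0d5c2's: {130e69a, 1bc3d3f, 527d1ca, 76e4d8b, 85082c3, f41405d} — 6 commits.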